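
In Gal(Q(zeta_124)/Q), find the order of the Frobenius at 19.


The Frobenius at p in Gal(Q(zeta_n)/Q) = (Z/nZ)* is the class of p, so its order is ord_124(19), the smallest k >= 1 with 19^k = 1 mod 124.
n = 124 = 2^2 * 31, phi(124) = 60; the order divides phi(n).
Divisors of 60: 1, 2, 3, 4, 5, 6, 10, 12, 15, 20, 30, 60
Repeated squaring mod 124: 19^1 = 19, 19^2 = 113, 19^4 = 121, 19^8 = 9, 19^16 = 81, 19^32 = 113
Test divisors in increasing order:
  k=1: 19^1 = 19 mod 124
  k=2: 19^2 = 113 mod 124
  k=3: 19^3 = 113 * 19 = 39 mod 124
  k=4: 19^4 = 121 mod 124
  k=5: 19^5 = 121 * 19 = 67 mod 124
  k=6: 19^6 = 121 * 113 = 33 mod 124
  k=10: 19^10 = 9 * 113 = 25 mod 124
  k=12: 19^12 = 9 * 121 = 97 mod 124
  k=15: 19^15 = 9 * 121 * 113 * 19 = 63 mod 124
  k=20: 19^20 = 81 * 121 = 5 mod 124
  k=30: 19^30 = 81 * 9 * 121 * 113 = 1 mod 124  <- first divisor giving 1
Order = 30

30


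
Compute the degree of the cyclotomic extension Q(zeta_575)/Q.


The degree equals Euler's totient phi(575).
575 = 5^2 * 23
phi(575) = 440

440


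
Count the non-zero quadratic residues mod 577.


For prime p, the number of non-zero quadratic residues is (p-1)/2.
= (577-1)/2
= 288

288


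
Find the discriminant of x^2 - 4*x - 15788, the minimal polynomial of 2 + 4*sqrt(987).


The element 2 + 4*sqrt(987) has minimal polynomial:
x^2 - 4*x - 15788
Discriminant = (-4)^2 - 4*(-15788)
= 16 + 63152
= 63168

63168


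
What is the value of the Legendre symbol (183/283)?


p = 283 is prime, so compute (183/283) with the reciprocity algorithm (Jacobi-symbol steps: pull out 2s via (2/n), flip via reciprocity, reduce):
  reciprocity: (183/283) -> -(283/183)
  reduce: (100/183)
  pull out 2: (2/183) = +1  (since 183 mod 8 = 7)
  pull out 2: (2/183) = +1  (since 183 mod 8 = 7)
  reciprocity: (25/183) -> +(183/25)
  reduce: (8/25)
  pull out 2: (2/25) = +1  (since 25 mod 8 = 1)
  pull out 2: (2/25) = +1  (since 25 mod 8 = 1)
  pull out 2: (2/25) = +1  (since 25 mod 8 = 1)
  (1/25) = 1
Product of signs = -1
(183/283) = -1

-1


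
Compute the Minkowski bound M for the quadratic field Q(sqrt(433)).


d = 433, d mod 4 = 1, so disc(K) = d = 433; |disc(K)| = 433
Real quadratic field, so n = 2, s = r2 = 0, r1 = 2
M = (n!/n^n) * (4/pi)^s * sqrt(|disc(K)|) = (2!/2^2) * (4/pi)^0 * sqrt(433)
= 0.5 * 1.000000 * 20.808652
= 10.4043

10.4043


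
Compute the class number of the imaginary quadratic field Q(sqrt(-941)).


K = Q(sqrt(-941)). d mod 4 = 3, so D = disc(K) = 4d = -3764
h(K) equals the number of primitive reduced positive-definite forms (a, b, c) = a*x^2 + b*x*y + c*y^2 with b^2 - 4ac = D,
where reduced means |b| <= a <= c, with b >= 0 whenever |b| = a or a = c, and primitive means gcd(a, b, c) = 1.
Reduced forces 3a^2 <= |D| = 3764, so 1 <= a <= 35; b must have the parity of D, and c = (b^2 - D)/(4a) must be an integer >= a.
Enumerate a = 1..35, b in [-a, a]:
  a=1: (1, 0, 941)  [1]
  a=2: (2, 2, 471)  [1]
  a=3: (3, -2, 314), (3, 2, 314)  [2]
  a=4: none
  a=5: (5, -4, 189), (5, 4, 189)  [2]
  a=6: (6, -2, 157), (6, 2, 157)  [2]
  a=7: (7, -4, 135), (7, 4, 135)  [2]
  a=8: none
  a=9: (9, -4, 105), (9, 4, 105)  [2]
  a=10: (10, -6, 95), (10, 6, 95)  [2]
  a=11: (11, -8, 87), (11, 8, 87)  [2]
  a=12..13: none
  a=14: (14, -10, 69), (14, 10, 69)  [2]
  a=15: (15, -14, 66), (15, -4, 63), (15, 4, 63), (15, 14, 66)  [4]
  a=16..17: none
  a=18: (18, -14, 55), (18, 14, 55)  [2]
  a=19: (19, -6, 50), (19, 6, 50)  [2]
  a=20: none
  a=21: (21, -10, 46), (21, -4, 45), (21, 4, 45), (21, 10, 46)  [4]
  a=22: (22, -14, 45), (22, 14, 45)  [2]
  a=23: (23, -10, 42), (23, 10, 42)  [2]
  a=24: none
  a=25: (25, -6, 38), (25, 6, 38)  [2]
  a=26: none
  a=27: (27, -4, 35), (27, 4, 35)  [2]
  a=28: none
  a=29: (29, -8, 33), (29, 8, 33)  [2]
  a=30: (30, -26, 37), (30, -14, 33), (30, 14, 33), (30, 26, 37)  [4]
  a=31: (31, -24, 35), (31, 24, 35)  [2]
  a=32..35: none
Total reduced forms: 1 + 1 + 2 + 2 + 2 + 2 + 2 + 2 + 2 + 2 + 4 + 2 + 2 + 4 + 2 + 2 + 2 + 2 + 2 + 4 + 2 = 46
h = 46

46


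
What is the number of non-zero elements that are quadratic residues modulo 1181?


For prime p, the number of non-zero quadratic residues is (p-1)/2.
= (1181-1)/2
= 590

590


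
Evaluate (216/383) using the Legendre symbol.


p = 383 is prime, so compute (216/383) with the reciprocity algorithm (Jacobi-symbol steps: pull out 2s via (2/n), flip via reciprocity, reduce):
  pull out 2: (2/383) = +1  (since 383 mod 8 = 7)
  pull out 2: (2/383) = +1  (since 383 mod 8 = 7)
  pull out 2: (2/383) = +1  (since 383 mod 8 = 7)
  reciprocity: (27/383) -> -(383/27)
  reduce: (5/27)
  reciprocity: (5/27) -> +(27/5)
  reduce: (2/5)
  pull out 2: (2/5) = -1  (since 5 mod 8 = 5)
  (1/5) = 1
Product of signs = 1
(216/383) = 1

1


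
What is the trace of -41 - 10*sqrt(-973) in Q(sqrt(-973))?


Tr(a + b*sqrt(d)) = (a + b*sqrt(d)) + (a - b*sqrt(d)) = 2a
= 2 * (-41)
= -82

-82


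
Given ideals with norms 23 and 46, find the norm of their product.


N(IJ) = N(I) * N(J)
= 23 * 46
= 1058

1058


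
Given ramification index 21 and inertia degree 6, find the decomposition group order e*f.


|D_P| = e * f
= 21 * 6
= 126

126


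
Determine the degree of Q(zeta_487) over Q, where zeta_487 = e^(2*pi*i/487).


The degree equals Euler's totient phi(487).
487 = 487
phi(487) = 486

486


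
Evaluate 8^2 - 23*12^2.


x^2 - d*y^2
= 8^2 - 23*12^2
= 64 - 3312
= -3248

-3248


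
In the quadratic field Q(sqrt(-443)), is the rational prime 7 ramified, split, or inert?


K = Q(sqrt(-443)). Since d mod 4 = 1, disc(K) = -443.
Check p | disc: -443 mod 7 = 5.
p does not divide disc. Compute Legendre symbol (d/p):
5^((7-1)/2) mod 7 = -1
(d/p) = -1, so p is inert: (p) stays prime with e=1, f=2, g=1.
Therefore p is inert.

inert


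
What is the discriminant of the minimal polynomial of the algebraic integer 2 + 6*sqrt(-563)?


The element 2 + 6*sqrt(-563) has minimal polynomial:
x^2 - 4*x + 20272
Discriminant = (-4)^2 - 4*(20272)
= 16 - 81088
= -81072

-81072


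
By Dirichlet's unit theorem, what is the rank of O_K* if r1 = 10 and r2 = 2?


By Dirichlet's unit theorem:
rank = r1 + r2 - 1
= 10 + 2 - 1
= 11

11


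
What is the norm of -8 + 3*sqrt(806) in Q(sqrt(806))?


N(a + b*sqrt(d)) = a^2 - d*b^2
= (-8)^2 - (806)*(3)^2
= 64 - 7254
= -7190

-7190


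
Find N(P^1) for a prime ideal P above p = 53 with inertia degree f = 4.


N(P^a) = p^(a*f)
= 53^(1*4)
= 53^4
= 7890481

7890481


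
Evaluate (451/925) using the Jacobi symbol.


Compute (451/925) via quadratic reciprocity:
  reciprocity: (451/925) -> +(925/451)
  reduce: (23/451)
  reciprocity: (23/451) -> -(451/23)
  reduce: (14/23)
  pull out 2: (2/23) = +1  (since 23 mod 8 = 7)
  reciprocity: (7/23) -> -(23/7)
  reduce: (2/7)
  pull out 2: (2/7) = +1  (since 7 mod 8 = 7)
  (1/7) = 1
Product of signs = 1

1


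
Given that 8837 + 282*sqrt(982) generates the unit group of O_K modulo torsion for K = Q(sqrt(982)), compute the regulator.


epsilon = 8837 + 282*sqrt(982)
= 17673.9999
R = ln(17673.9999)
= 9.7798

9.7798


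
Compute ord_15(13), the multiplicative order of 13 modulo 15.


We want ord_15(13), the smallest k >= 1 with 13^k = 1 mod 15.
n = 15 = 3 * 5, phi(15) = 8; the order divides phi(n).
Divisors of 8: 1, 2, 4, 8
Repeated squaring mod 15: 13^1 = 13, 13^2 = 4, 13^4 = 1, 13^8 = 1
Test divisors in increasing order:
  k=1: 13^1 = 13 mod 15
  k=2: 13^2 = 4 mod 15
  k=4: 13^4 = 1 mod 15  <- first divisor giving 1
Order = 4

4


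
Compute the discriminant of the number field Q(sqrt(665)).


For K = Q(sqrt(d)) with d squarefree: disc(K) = d if d = 1 mod 4, and disc(K) = 4d if d = 2 or 3 mod 4.
Here d = 665, and d mod 4 = 1.
d = 1 mod 4 (O_K = Z[(1+sqrt(d))/2]), so disc(K) = d = 665

665


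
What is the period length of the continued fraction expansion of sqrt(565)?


Run the CF algorithm for sqrt(565).
a_0 = floor(sqrt(565)) = 23; set m_0=0, q_0=1.
Recurrence: m' = q*a - m,  q' = (d - m'^2)/q,  a' = floor((a_0 + m')/q').
  step 1: m=23, q=36, a=1
  step 2: m=13, q=11, a=3
  step 3: m=20, q=15, a=2
  step 4: m=10, q=31, a=1
  step 5: m=21, q=4, a=11
  step 6: m=23, q=9, a=5
  step 7: m=22, q=9, a=5
  step 8: m=23, q=4, a=11
  step 9: m=21, q=31, a=1
  step 10: m=10, q=15, a=2
  step 11: m=20, q=11, a=3
  step 12: m=13, q=36, a=1
  step 13: m=23, q=1, a=46
a_13 = 2*a_0 = 46, so the period closes here.
sqrt(565) = [23; 1, 3, 2, 1, 11, 5, 5, 11, 1, 2, 3, 1, 46]
Period length = 13

13


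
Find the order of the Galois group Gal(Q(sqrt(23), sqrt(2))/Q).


The 2 square roots of distinct primes are multiplicatively independent over Q,
so [K:Q] = 2^2 and Gal(K/Q) is isomorphic to (Z/2Z)^2.
|Gal| = 2^2 = 4

4


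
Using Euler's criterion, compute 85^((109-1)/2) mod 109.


p = 109 is prime and the exponent is (p-1)/2 = 54, so by Euler's criterion 85^54 = (85/109) = +1 or -1 mod 109.
Compute by square-and-multiply:
  54 = 32 + 16 + 4 + 2 (binary 110110)
  Repeated squaring mod 109: 85^1 = 85, 85^2 = 31, 85^4 = 89, 85^8 = 73, 85^16 = 97, 85^32 = 35
  85^54 = 85^32 * 85^16 * 85^4 * 85^2 = 35 * 97 * 89 * 31 mod 109
    35 * 97 = 3395 = 16 mod 109
    16 * 89 = 1424 = 7 mod 109
    7 * 31 = 217 = 108 mod 109
  85^54 = 108 mod 109
Result 108 = p - 1 = -1 mod 109: 85 is a quadratic non-residue mod 109. As a residue in [0, p-1] the value is 108.
85^54 mod 109 = 108

108


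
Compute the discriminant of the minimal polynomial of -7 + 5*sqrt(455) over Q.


The element -7 + 5*sqrt(455) has minimal polynomial:
x^2 + 14*x - 11326
Discriminant = (14)^2 - 4*(-11326)
= 196 + 45304
= 45500

45500


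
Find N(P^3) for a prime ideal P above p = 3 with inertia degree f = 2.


N(P^a) = p^(a*f)
= 3^(3*2)
= 3^6
= 729

729


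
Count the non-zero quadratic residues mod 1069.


For prime p, the number of non-zero quadratic residues is (p-1)/2.
= (1069-1)/2
= 534

534


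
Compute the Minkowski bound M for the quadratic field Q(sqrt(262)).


d = 262, d mod 4 = 2, so disc(K) = 4d = 1048; |disc(K)| = 1048
Real quadratic field, so n = 2, s = r2 = 0, r1 = 2
M = (n!/n^n) * (4/pi)^s * sqrt(|disc(K)|) = (2!/2^2) * (4/pi)^0 * sqrt(1048)
= 0.5 * 1.000000 * 32.372828
= 16.1864

16.1864


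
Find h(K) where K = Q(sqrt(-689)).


K = Q(sqrt(-689)). d mod 4 = 3, so D = disc(K) = 4d = -2756
h(K) equals the number of primitive reduced positive-definite forms (a, b, c) = a*x^2 + b*x*y + c*y^2 with b^2 - 4ac = D,
where reduced means |b| <= a <= c, with b >= 0 whenever |b| = a or a = c, and primitive means gcd(a, b, c) = 1.
Reduced forces 3a^2 <= |D| = 2756, so 1 <= a <= 30; b must have the parity of D, and c = (b^2 - D)/(4a) must be an integer >= a.
Enumerate a = 1..30, b in [-a, a]:
  a=1: (1, 0, 689)  [1]
  a=2: (2, 2, 345)  [1]
  a=3: (3, -2, 230), (3, 2, 230)  [2]
  a=4: none
  a=5: (5, -2, 138), (5, 2, 138)  [2]
  a=6: (6, -2, 115), (6, 2, 115)  [2]
  a=7: (7, -4, 99), (7, 4, 99)  [2]
  a=8: none
  a=9: (9, -4, 77), (9, 4, 77)  [2]
  a=10: (10, -2, 69), (10, 2, 69)  [2]
  a=11: (11, -4, 63), (11, 4, 63)  [2]
  a=12: none
  a=13: (13, 0, 53)  [1]
  a=14: (14, -10, 51), (14, 10, 51)  [2]
  a=15: (15, -8, 47), (15, -2, 46), (15, 2, 46), (15, 8, 47)  [4]
  a=16: none
  a=17: (17, -10, 42), (17, 10, 42)  [2]
  a=18: (18, -14, 41), (18, 14, 41)  [2]
  a=19..20: none
  a=21: (21, -10, 34), (21, -4, 33), (21, 4, 33), (21, 10, 34)  [4]
  a=22: (22, -18, 35), (22, 18, 35)  [2]
  a=23: (23, -2, 30), (23, 2, 30)  [2]
  a=24: none
  a=25: (25, -12, 29), (25, 12, 29)  [2]
  a=26: (26, 26, 33)  [1]
  a=27: (27, -22, 30), (27, 22, 30)  [2]
  a=28..30: none
Total reduced forms: 1 + 1 + 2 + 2 + 2 + 2 + 2 + 2 + 2 + 1 + 2 + 4 + 2 + 2 + 4 + 2 + 2 + 2 + 1 + 2 = 40
h = 40

40


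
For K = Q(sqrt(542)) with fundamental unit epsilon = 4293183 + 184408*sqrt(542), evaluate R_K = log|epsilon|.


epsilon = 4293183 + 184408*sqrt(542)
= 8.5864e+06
R = ln(8.5864e+06)
= 15.9657

15.9657


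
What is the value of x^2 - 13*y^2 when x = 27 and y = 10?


x^2 - d*y^2
= 27^2 - 13*10^2
= 729 - 1300
= -571

-571


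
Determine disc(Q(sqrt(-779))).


For K = Q(sqrt(d)) with d squarefree: disc(K) = d if d = 1 mod 4, and disc(K) = 4d if d = 2 or 3 mod 4.
Here d = -779, and d mod 4 = 1.
d = 1 mod 4 (O_K = Z[(1+sqrt(d))/2]), so disc(K) = d = -779

-779


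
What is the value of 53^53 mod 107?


p = 107 is prime and the exponent is (p-1)/2 = 53, so by Euler's criterion 53^53 = (53/107) = +1 or -1 mod 107.
Compute by square-and-multiply:
  53 = 32 + 16 + 4 + 1 (binary 110101)
  Repeated squaring mod 107: 53^1 = 53, 53^2 = 27, 53^4 = 87, 53^8 = 79, 53^16 = 35, 53^32 = 48
  53^53 = 53^32 * 53^16 * 53^4 * 53^1 = 48 * 35 * 87 * 53 mod 107
    48 * 35 = 1680 = 75 mod 107
    75 * 87 = 6525 = 105 mod 107
    105 * 53 = 5565 = 1 mod 107
  53^53 = 1 mod 107
Result 1: 53 is a quadratic residue mod 107.
53^53 mod 107 = 1

1


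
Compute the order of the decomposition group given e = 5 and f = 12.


|D_P| = e * f
= 5 * 12
= 60

60


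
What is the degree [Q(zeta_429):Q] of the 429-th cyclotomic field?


The degree equals Euler's totient phi(429).
429 = 3 * 11 * 13
phi(429) = 240

240


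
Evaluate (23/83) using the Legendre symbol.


p = 83 is prime, so compute (23/83) with the reciprocity algorithm (Jacobi-symbol steps: pull out 2s via (2/n), flip via reciprocity, reduce):
  reciprocity: (23/83) -> -(83/23)
  reduce: (14/23)
  pull out 2: (2/23) = +1  (since 23 mod 8 = 7)
  reciprocity: (7/23) -> -(23/7)
  reduce: (2/7)
  pull out 2: (2/7) = +1  (since 7 mod 8 = 7)
  (1/7) = 1
Product of signs = 1
(23/83) = 1

1


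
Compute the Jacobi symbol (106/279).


Compute (106/279) via quadratic reciprocity:
  pull out 2: (2/279) = +1  (since 279 mod 8 = 7)
  reciprocity: (53/279) -> +(279/53)
  reduce: (14/53)
  pull out 2: (2/53) = -1  (since 53 mod 8 = 5)
  reciprocity: (7/53) -> +(53/7)
  reduce: (4/7)
  pull out 2: (2/7) = +1  (since 7 mod 8 = 7)
  pull out 2: (2/7) = +1  (since 7 mod 8 = 7)
  (1/7) = 1
Product of signs = -1

-1


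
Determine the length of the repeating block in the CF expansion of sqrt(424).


Run the CF algorithm for sqrt(424).
a_0 = floor(sqrt(424)) = 20; set m_0=0, q_0=1.
Recurrence: m' = q*a - m,  q' = (d - m'^2)/q,  a' = floor((a_0 + m')/q').
  step 1: m=20, q=24, a=1
  step 2: m=4, q=17, a=1
  step 3: m=13, q=15, a=2
  step 4: m=17, q=9, a=4
  step 5: m=19, q=7, a=5
  step 6: m=16, q=24, a=1
  step 7: m=8, q=15, a=1
  step 8: m=7, q=25, a=1
  step 9: m=18, q=4, a=9
  step 10: m=18, q=25, a=1
  step 11: m=7, q=15, a=1
  step 12: m=8, q=24, a=1
  step 13: m=16, q=7, a=5
  step 14: m=19, q=9, a=4
  step 15: m=17, q=15, a=2
  step 16: m=13, q=17, a=1
  step 17: m=4, q=24, a=1
  step 18: m=20, q=1, a=40
a_18 = 2*a_0 = 40, so the period closes here.
sqrt(424) = [20; 1, 1, 2, 4, 5, 1, 1, 1, 9, 1, 1, 1, 5, 4, 2, 1, 1, 40]
Period length = 18

18


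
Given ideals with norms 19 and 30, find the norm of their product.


N(IJ) = N(I) * N(J)
= 19 * 30
= 570

570


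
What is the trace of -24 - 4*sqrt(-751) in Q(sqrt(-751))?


Tr(a + b*sqrt(d)) = (a + b*sqrt(d)) + (a - b*sqrt(d)) = 2a
= 2 * (-24)
= -48

-48


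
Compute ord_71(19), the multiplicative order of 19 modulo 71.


We want ord_71(19), the smallest k >= 1 with 19^k = 1 mod 71.
n = 71 = 71, phi(71) = 70; the order divides phi(n).
Divisors of 70: 1, 2, 5, 7, 10, 14, 35, 70
Repeated squaring mod 71: 19^1 = 19, 19^2 = 6, 19^4 = 36, 19^8 = 18, 19^16 = 40, 19^32 = 38, 19^64 = 24
Test divisors in increasing order:
  k=1: 19^1 = 19 mod 71
  k=2: 19^2 = 6 mod 71
  k=5: 19^5 = 36 * 19 = 45 mod 71
  k=7: 19^7 = 36 * 6 * 19 = 57 mod 71
  k=10: 19^10 = 18 * 6 = 37 mod 71
  k=14: 19^14 = 18 * 36 * 6 = 54 mod 71
  k=35: 19^35 = 38 * 6 * 19 = 1 mod 71  <- first divisor giving 1
Order = 35

35


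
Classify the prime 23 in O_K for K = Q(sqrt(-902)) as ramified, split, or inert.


K = Q(sqrt(-902)). Since d mod 4 = 2, disc(K) = -3608.
Check p | disc: -3608 mod 23 = 3.
p does not divide disc. Compute Legendre symbol (d/p):
18^((23-1)/2) mod 23 = 1
(d/p) = 1, so p splits: (p) = P*P' with e=1, f=1, g=2.
Therefore p is split.

split


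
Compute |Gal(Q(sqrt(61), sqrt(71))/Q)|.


The 2 square roots of distinct primes are multiplicatively independent over Q,
so [K:Q] = 2^2 and Gal(K/Q) is isomorphic to (Z/2Z)^2.
|Gal| = 2^2 = 4

4


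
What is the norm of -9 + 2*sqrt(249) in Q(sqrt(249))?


N(a + b*sqrt(d)) = a^2 - d*b^2
= (-9)^2 - (249)*(2)^2
= 81 - 996
= -915

-915


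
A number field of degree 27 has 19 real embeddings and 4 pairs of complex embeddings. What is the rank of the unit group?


By Dirichlet's unit theorem:
rank = r1 + r2 - 1
= 19 + 4 - 1
= 22

22


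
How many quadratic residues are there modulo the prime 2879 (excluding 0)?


For prime p, the number of non-zero quadratic residues is (p-1)/2.
= (2879-1)/2
= 1439

1439


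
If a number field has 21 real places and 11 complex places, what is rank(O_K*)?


By Dirichlet's unit theorem:
rank = r1 + r2 - 1
= 21 + 11 - 1
= 31

31


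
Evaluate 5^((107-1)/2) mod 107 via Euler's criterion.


p = 107 is prime and the exponent is (p-1)/2 = 53, so by Euler's criterion 5^53 = (5/107) = +1 or -1 mod 107.
Compute by square-and-multiply:
  53 = 32 + 16 + 4 + 1 (binary 110101)
  Repeated squaring mod 107: 5^1 = 5, 5^2 = 25, 5^4 = 90, 5^8 = 75, 5^16 = 61, 5^32 = 83
  5^53 = 5^32 * 5^16 * 5^4 * 5^1 = 83 * 61 * 90 * 5 mod 107
    83 * 61 = 5063 = 34 mod 107
    34 * 90 = 3060 = 64 mod 107
    64 * 5 = 320 = 106 mod 107
  5^53 = 106 mod 107
Result 106 = p - 1 = -1 mod 107: 5 is a quadratic non-residue mod 107. As a residue in [0, p-1] the value is 106.
5^53 mod 107 = 106

106


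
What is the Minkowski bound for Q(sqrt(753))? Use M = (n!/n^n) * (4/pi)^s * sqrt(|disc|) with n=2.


d = 753, d mod 4 = 1, so disc(K) = d = 753; |disc(K)| = 753
Real quadratic field, so n = 2, s = r2 = 0, r1 = 2
M = (n!/n^n) * (4/pi)^s * sqrt(|disc(K)|) = (2!/2^2) * (4/pi)^0 * sqrt(753)
= 0.5 * 1.000000 * 27.440845
= 13.7204

13.7204


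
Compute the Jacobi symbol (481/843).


Compute (481/843) via quadratic reciprocity:
  reciprocity: (481/843) -> +(843/481)
  reduce: (362/481)
  pull out 2: (2/481) = +1  (since 481 mod 8 = 1)
  reciprocity: (181/481) -> +(481/181)
  reduce: (119/181)
  reciprocity: (119/181) -> +(181/119)
  reduce: (62/119)
  pull out 2: (2/119) = +1  (since 119 mod 8 = 7)
  reciprocity: (31/119) -> -(119/31)
  reduce: (26/31)
  pull out 2: (2/31) = +1  (since 31 mod 8 = 7)
  reciprocity: (13/31) -> +(31/13)
  reduce: (5/13)
  reciprocity: (5/13) -> +(13/5)
  reduce: (3/5)
  reciprocity: (3/5) -> +(5/3)
  reduce: (2/3)
  pull out 2: (2/3) = -1  (since 3 mod 8 = 3)
  (1/3) = 1
Product of signs = 1

1


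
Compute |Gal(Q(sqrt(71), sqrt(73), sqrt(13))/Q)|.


The 3 square roots of distinct primes are multiplicatively independent over Q,
so [K:Q] = 2^3 and Gal(K/Q) is isomorphic to (Z/2Z)^3.
|Gal| = 2^3 = 8

8


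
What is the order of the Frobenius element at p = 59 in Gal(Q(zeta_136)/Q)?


The Frobenius at p in Gal(Q(zeta_n)/Q) = (Z/nZ)* is the class of p, so its order is ord_136(59), the smallest k >= 1 with 59^k = 1 mod 136.
n = 136 = 2^3 * 17, phi(136) = 64; the order divides phi(n).
Divisors of 64: 1, 2, 4, 8, 16, 32, 64
Repeated squaring mod 136: 59^1 = 59, 59^2 = 81, 59^4 = 33, 59^8 = 1, 59^16 = 1, 59^32 = 1, 59^64 = 1
Test divisors in increasing order:
  k=1: 59^1 = 59 mod 136
  k=2: 59^2 = 81 mod 136
  k=4: 59^4 = 33 mod 136
  k=8: 59^8 = 1 mod 136  <- first divisor giving 1
Order = 8

8


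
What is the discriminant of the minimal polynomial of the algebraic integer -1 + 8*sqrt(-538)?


The element -1 + 8*sqrt(-538) has minimal polynomial:
x^2 + 2*x + 34433
Discriminant = (2)^2 - 4*(34433)
= 4 - 137732
= -137728

-137728


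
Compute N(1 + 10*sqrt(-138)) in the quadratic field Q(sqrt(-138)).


N(a + b*sqrt(d)) = a^2 - d*b^2
= (1)^2 - (-138)*(10)^2
= 1 + 13800
= 13801

13801


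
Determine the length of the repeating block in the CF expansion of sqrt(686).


Run the CF algorithm for sqrt(686).
a_0 = floor(sqrt(686)) = 26; set m_0=0, q_0=1.
Recurrence: m' = q*a - m,  q' = (d - m'^2)/q,  a' = floor((a_0 + m')/q').
  step 1: m=26, q=10, a=5
  step 2: m=24, q=11, a=4
  step 3: m=20, q=26, a=1
  step 4: m=6, q=25, a=1
  step 5: m=19, q=13, a=3
  step 6: m=20, q=22, a=2
  step 7: m=24, q=5, a=10
  step 8: m=26, q=2, a=26
  step 9: m=26, q=5, a=10
  step 10: m=24, q=22, a=2
  step 11: m=20, q=13, a=3
  step 12: m=19, q=25, a=1
  step 13: m=6, q=26, a=1
  step 14: m=20, q=11, a=4
  step 15: m=24, q=10, a=5
  step 16: m=26, q=1, a=52
a_16 = 2*a_0 = 52, so the period closes here.
sqrt(686) = [26; 5, 4, 1, 1, 3, 2, 10, 26, 10, 2, 3, 1, 1, 4, 5, 52]
Period length = 16

16


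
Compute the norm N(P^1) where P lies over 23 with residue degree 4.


N(P^a) = p^(a*f)
= 23^(1*4)
= 23^4
= 279841

279841


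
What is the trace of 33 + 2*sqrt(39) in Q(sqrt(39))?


Tr(a + b*sqrt(d)) = (a + b*sqrt(d)) + (a - b*sqrt(d)) = 2a
= 2 * (33)
= 66

66


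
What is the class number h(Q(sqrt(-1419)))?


K = Q(sqrt(-1419)). d mod 4 = 1, so D = disc(K) = d = -1419
h(K) equals the number of primitive reduced positive-definite forms (a, b, c) = a*x^2 + b*x*y + c*y^2 with b^2 - 4ac = D,
where reduced means |b| <= a <= c, with b >= 0 whenever |b| = a or a = c, and primitive means gcd(a, b, c) = 1.
Reduced forces 3a^2 <= |D| = 1419, so 1 <= a <= 21; b must have the parity of D, and c = (b^2 - D)/(4a) must be an integer >= a.
Enumerate a = 1..21, b in [-a, a]:
  a=1: (1, 1, 355)  [1]
  a=2: none
  a=3: (3, 3, 119)  [1]
  a=4: none
  a=5: (5, -1, 71), (5, 1, 71)  [2]
  a=6: none
  a=7: (7, -3, 51), (7, 3, 51)  [2]
  a=8..10: none
  a=11: (11, 11, 35)  [1]
  a=12..14: none
  a=15: (15, -9, 25), (15, 9, 25)  [2]
  a=16: none
  a=17: (17, -3, 21), (17, 3, 21)  [2]
  a=18: none
  a=19: (19, 5, 19)  [1]
  a=20..21: none
Total reduced forms: 1 + 1 + 2 + 2 + 1 + 2 + 2 + 1 = 12
h = 12

12


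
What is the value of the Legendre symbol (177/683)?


p = 683 is prime, so compute (177/683) with the reciprocity algorithm (Jacobi-symbol steps: pull out 2s via (2/n), flip via reciprocity, reduce):
  reciprocity: (177/683) -> +(683/177)
  reduce: (152/177)
  pull out 2: (2/177) = +1  (since 177 mod 8 = 1)
  pull out 2: (2/177) = +1  (since 177 mod 8 = 1)
  pull out 2: (2/177) = +1  (since 177 mod 8 = 1)
  reciprocity: (19/177) -> +(177/19)
  reduce: (6/19)
  pull out 2: (2/19) = -1  (since 19 mod 8 = 3)
  reciprocity: (3/19) -> -(19/3)
  reduce: (1/3)
  (1/3) = 1
Product of signs = 1
(177/683) = 1

1


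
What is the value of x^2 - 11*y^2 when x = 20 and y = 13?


x^2 - d*y^2
= 20^2 - 11*13^2
= 400 - 1859
= -1459

-1459


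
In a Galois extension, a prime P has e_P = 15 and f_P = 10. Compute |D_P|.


|D_P| = e * f
= 15 * 10
= 150

150


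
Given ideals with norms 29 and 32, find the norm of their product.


N(IJ) = N(I) * N(J)
= 29 * 32
= 928

928


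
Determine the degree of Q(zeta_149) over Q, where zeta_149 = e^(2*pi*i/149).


The degree equals Euler's totient phi(149).
149 = 149
phi(149) = 148

148


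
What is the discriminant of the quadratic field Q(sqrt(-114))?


For K = Q(sqrt(d)) with d squarefree: disc(K) = d if d = 1 mod 4, and disc(K) = 4d if d = 2 or 3 mod 4.
Here d = -114, and d mod 4 = 2.
d = 2 mod 4, not 1 (O_K = Z[sqrt(d)]), so disc(K) = 4d = 4 * (-114) = -456

-456


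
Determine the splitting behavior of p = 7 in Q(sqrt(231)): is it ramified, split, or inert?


K = Q(sqrt(231)). Since d mod 4 = 3, disc(K) = 924.
Check p | disc: 924 mod 7 = 0.
p divides disc, so p ramifies: (p) = P^2 with e=2, f=1, g=1.
Therefore p is ramified.

ramified


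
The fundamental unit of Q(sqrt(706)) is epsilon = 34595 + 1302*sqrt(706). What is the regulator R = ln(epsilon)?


epsilon = 34595 + 1302*sqrt(706)
= 69190.0000
R = ln(69190.0000)
= 11.1446

11.1446


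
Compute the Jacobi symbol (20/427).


Compute (20/427) via quadratic reciprocity:
  pull out 2: (2/427) = -1  (since 427 mod 8 = 3)
  pull out 2: (2/427) = -1  (since 427 mod 8 = 3)
  reciprocity: (5/427) -> +(427/5)
  reduce: (2/5)
  pull out 2: (2/5) = -1  (since 5 mod 8 = 5)
  (1/5) = 1
Product of signs = -1

-1


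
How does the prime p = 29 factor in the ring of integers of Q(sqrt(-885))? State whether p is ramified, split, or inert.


K = Q(sqrt(-885)). Since d mod 4 = 3, disc(K) = -3540.
Check p | disc: -3540 mod 29 = 27.
p does not divide disc. Compute Legendre symbol (d/p):
14^((29-1)/2) mod 29 = -1
(d/p) = -1, so p is inert: (p) stays prime with e=1, f=2, g=1.
Therefore p is inert.

inert


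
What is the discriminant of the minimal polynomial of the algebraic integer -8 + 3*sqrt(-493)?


The element -8 + 3*sqrt(-493) has minimal polynomial:
x^2 + 16*x + 4501
Discriminant = (16)^2 - 4*(4501)
= 256 - 18004
= -17748

-17748


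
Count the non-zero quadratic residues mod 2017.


For prime p, the number of non-zero quadratic residues is (p-1)/2.
= (2017-1)/2
= 1008

1008


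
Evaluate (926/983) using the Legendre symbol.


p = 983 is prime, so compute (926/983) with the reciprocity algorithm (Jacobi-symbol steps: pull out 2s via (2/n), flip via reciprocity, reduce):
  pull out 2: (2/983) = +1  (since 983 mod 8 = 7)
  reciprocity: (463/983) -> -(983/463)
  reduce: (57/463)
  reciprocity: (57/463) -> +(463/57)
  reduce: (7/57)
  reciprocity: (7/57) -> +(57/7)
  reduce: (1/7)
  (1/7) = 1
Product of signs = -1
(926/983) = -1

-1


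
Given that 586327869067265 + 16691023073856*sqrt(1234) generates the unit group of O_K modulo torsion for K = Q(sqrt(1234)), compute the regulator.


epsilon = 586327869067265 + 16691023073856*sqrt(1234)
= 1.1727e+15
R = ln(1.1727e+15)
= 34.6980

34.6980


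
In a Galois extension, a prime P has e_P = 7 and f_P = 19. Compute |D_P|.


|D_P| = e * f
= 7 * 19
= 133

133


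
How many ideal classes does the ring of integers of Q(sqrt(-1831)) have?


K = Q(sqrt(-1831)). d mod 4 = 1, so D = disc(K) = d = -1831
h(K) equals the number of primitive reduced positive-definite forms (a, b, c) = a*x^2 + b*x*y + c*y^2 with b^2 - 4ac = D,
where reduced means |b| <= a <= c, with b >= 0 whenever |b| = a or a = c, and primitive means gcd(a, b, c) = 1.
Reduced forces 3a^2 <= |D| = 1831, so 1 <= a <= 24; b must have the parity of D, and c = (b^2 - D)/(4a) must be an integer >= a.
Enumerate a = 1..24, b in [-a, a]:
  a=1: (1, 1, 458)  [1]
  a=2: (2, -1, 229), (2, 1, 229)  [2]
  a=3: none
  a=4: (4, -3, 115), (4, 3, 115)  [2]
  a=5: (5, -3, 92), (5, 3, 92)  [2]
  a=6..7: none
  a=8: (8, -5, 58), (8, 5, 58)  [2]
  a=9: none
  a=10: (10, -7, 47), (10, -3, 46), (10, 3, 46), (10, 7, 47)  [4]
  a=11..15: none
  a=16: (16, -5, 29), (16, 5, 29)  [2]
  a=17..19: none
  a=20: (20, -13, 25), (20, -3, 23), (20, 3, 23), (20, 13, 25)  [4]
  a=21..24: none
Total reduced forms: 1 + 2 + 2 + 2 + 2 + 4 + 2 + 4 = 19
h = 19

19


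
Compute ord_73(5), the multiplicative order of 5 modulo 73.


We want ord_73(5), the smallest k >= 1 with 5^k = 1 mod 73.
n = 73 = 73, phi(73) = 72; the order divides phi(n).
Divisors of 72: 1, 2, 3, 4, 6, 8, 9, 12, 18, 24, 36, 72
Repeated squaring mod 73: 5^1 = 5, 5^2 = 25, 5^4 = 41, 5^8 = 2, 5^16 = 4, 5^32 = 16, 5^64 = 37
Test divisors in increasing order:
  k=1: 5^1 = 5 mod 73
  k=2: 5^2 = 25 mod 73
  k=3: 5^3 = 25 * 5 = 52 mod 73
  k=4: 5^4 = 41 mod 73
  k=6: 5^6 = 41 * 25 = 3 mod 73
  k=8: 5^8 = 2 mod 73
  k=9: 5^9 = 2 * 5 = 10 mod 73
  k=12: 5^12 = 2 * 41 = 9 mod 73
  k=18: 5^18 = 4 * 25 = 27 mod 73
  k=24: 5^24 = 4 * 2 = 8 mod 73
  k=36: 5^36 = 16 * 41 = 72 mod 73
  k=72: 5^72 = 37 * 2 = 1 mod 73  <- first divisor giving 1
Order = 72

72


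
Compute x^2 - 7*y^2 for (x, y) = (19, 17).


x^2 - d*y^2
= 19^2 - 7*17^2
= 361 - 2023
= -1662

-1662


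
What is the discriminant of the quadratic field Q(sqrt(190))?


For K = Q(sqrt(d)) with d squarefree: disc(K) = d if d = 1 mod 4, and disc(K) = 4d if d = 2 or 3 mod 4.
Here d = 190, and d mod 4 = 2.
d = 2 mod 4, not 1 (O_K = Z[sqrt(d)]), so disc(K) = 4d = 4 * (190) = 760

760


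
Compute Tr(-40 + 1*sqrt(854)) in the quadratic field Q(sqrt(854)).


Tr(a + b*sqrt(d)) = (a + b*sqrt(d)) + (a - b*sqrt(d)) = 2a
= 2 * (-40)
= -80

-80


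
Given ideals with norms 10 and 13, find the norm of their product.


N(IJ) = N(I) * N(J)
= 10 * 13
= 130

130


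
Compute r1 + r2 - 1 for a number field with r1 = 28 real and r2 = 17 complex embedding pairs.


By Dirichlet's unit theorem:
rank = r1 + r2 - 1
= 28 + 17 - 1
= 44

44


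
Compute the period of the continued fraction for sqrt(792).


Run the CF algorithm for sqrt(792).
a_0 = floor(sqrt(792)) = 28; set m_0=0, q_0=1.
Recurrence: m' = q*a - m,  q' = (d - m'^2)/q,  a' = floor((a_0 + m')/q').
  step 1: m=28, q=8, a=7
  step 2: m=28, q=1, a=56
a_2 = 2*a_0 = 56, so the period closes here.
sqrt(792) = [28; 7, 56]
Period length = 2

2


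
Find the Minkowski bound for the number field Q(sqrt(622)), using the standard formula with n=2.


d = 622, d mod 4 = 2, so disc(K) = 4d = 2488; |disc(K)| = 2488
Real quadratic field, so n = 2, s = r2 = 0, r1 = 2
M = (n!/n^n) * (4/pi)^s * sqrt(|disc(K)|) = (2!/2^2) * (4/pi)^0 * sqrt(2488)
= 0.5 * 1.000000 * 49.879856
= 24.9399

24.9399


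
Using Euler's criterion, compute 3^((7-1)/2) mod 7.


p = 7 is prime and the exponent is (p-1)/2 = 3, so by Euler's criterion 3^3 = (3/7) = +1 or -1 mod 7.
Compute by square-and-multiply:
  3 = 2 + 1 (binary 11)
  Repeated squaring mod 7: 3^1 = 3, 3^2 = 2
  3^3 = 3^2 * 3^1 = 2 * 3 mod 7
    2 * 3 = 6 = 6 mod 7
  3^3 = 6 mod 7
Result 6 = p - 1 = -1 mod 7: 3 is a quadratic non-residue mod 7. As a residue in [0, p-1] the value is 6.
3^3 mod 7 = 6

6


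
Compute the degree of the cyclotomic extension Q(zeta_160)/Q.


The degree equals Euler's totient phi(160).
160 = 2^5 * 5
phi(160) = 64

64


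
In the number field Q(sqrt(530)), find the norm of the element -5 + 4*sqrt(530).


N(a + b*sqrt(d)) = a^2 - d*b^2
= (-5)^2 - (530)*(4)^2
= 25 - 8480
= -8455

-8455


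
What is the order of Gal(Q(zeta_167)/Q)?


|Gal(Q(zeta_167)/Q)| = phi(167)
= 166

166


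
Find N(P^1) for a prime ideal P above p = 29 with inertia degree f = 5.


N(P^a) = p^(a*f)
= 29^(1*5)
= 29^5
= 20511149

20511149


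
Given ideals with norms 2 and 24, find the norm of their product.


N(IJ) = N(I) * N(J)
= 2 * 24
= 48

48


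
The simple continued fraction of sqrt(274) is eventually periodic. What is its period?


Run the CF algorithm for sqrt(274).
a_0 = floor(sqrt(274)) = 16; set m_0=0, q_0=1.
Recurrence: m' = q*a - m,  q' = (d - m'^2)/q,  a' = floor((a_0 + m')/q').
  step 1: m=16, q=18, a=1
  step 2: m=2, q=15, a=1
  step 3: m=13, q=7, a=4
  step 4: m=15, q=7, a=4
  step 5: m=13, q=15, a=1
  step 6: m=2, q=18, a=1
  step 7: m=16, q=1, a=32
a_7 = 2*a_0 = 32, so the period closes here.
sqrt(274) = [16; 1, 1, 4, 4, 1, 1, 32]
Period length = 7

7


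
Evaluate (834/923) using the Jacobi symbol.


Compute (834/923) via quadratic reciprocity:
  pull out 2: (2/923) = -1  (since 923 mod 8 = 3)
  reciprocity: (417/923) -> +(923/417)
  reduce: (89/417)
  reciprocity: (89/417) -> +(417/89)
  reduce: (61/89)
  reciprocity: (61/89) -> +(89/61)
  reduce: (28/61)
  pull out 2: (2/61) = -1  (since 61 mod 8 = 5)
  pull out 2: (2/61) = -1  (since 61 mod 8 = 5)
  reciprocity: (7/61) -> +(61/7)
  reduce: (5/7)
  reciprocity: (5/7) -> +(7/5)
  reduce: (2/5)
  pull out 2: (2/5) = -1  (since 5 mod 8 = 5)
  (1/5) = 1
Product of signs = 1

1


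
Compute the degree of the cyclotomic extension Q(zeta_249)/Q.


The degree equals Euler's totient phi(249).
249 = 3 * 83
phi(249) = 164

164


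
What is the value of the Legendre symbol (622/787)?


p = 787 is prime, so compute (622/787) with the reciprocity algorithm (Jacobi-symbol steps: pull out 2s via (2/n), flip via reciprocity, reduce):
  pull out 2: (2/787) = -1  (since 787 mod 8 = 3)
  reciprocity: (311/787) -> -(787/311)
  reduce: (165/311)
  reciprocity: (165/311) -> +(311/165)
  reduce: (146/165)
  pull out 2: (2/165) = -1  (since 165 mod 8 = 5)
  reciprocity: (73/165) -> +(165/73)
  reduce: (19/73)
  reciprocity: (19/73) -> +(73/19)
  reduce: (16/19)
  pull out 2: (2/19) = -1  (since 19 mod 8 = 3)
  pull out 2: (2/19) = -1  (since 19 mod 8 = 3)
  pull out 2: (2/19) = -1  (since 19 mod 8 = 3)
  pull out 2: (2/19) = -1  (since 19 mod 8 = 3)
  (1/19) = 1
Product of signs = -1
(622/787) = -1

-1


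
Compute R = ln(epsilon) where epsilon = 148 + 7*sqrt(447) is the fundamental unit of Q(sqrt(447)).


epsilon = 148 + 7*sqrt(447)
= 295.9966
R = ln(295.9966)
= 5.6903

5.6903


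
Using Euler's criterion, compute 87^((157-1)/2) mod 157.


p = 157 is prime and the exponent is (p-1)/2 = 78, so by Euler's criterion 87^78 = (87/157) = +1 or -1 mod 157.
Compute by square-and-multiply:
  78 = 64 + 8 + 4 + 2 (binary 1001110)
  Repeated squaring mod 157: 87^1 = 87, 87^2 = 33, 87^4 = 147, 87^8 = 100, 87^16 = 109, 87^32 = 106, 87^64 = 89
  87^78 = 87^64 * 87^8 * 87^4 * 87^2 = 89 * 100 * 147 * 33 mod 157
    89 * 100 = 8900 = 108 mod 157
    108 * 147 = 15876 = 19 mod 157
    19 * 33 = 627 = 156 mod 157
  87^78 = 156 mod 157
Result 156 = p - 1 = -1 mod 157: 87 is a quadratic non-residue mod 157. As a residue in [0, p-1] the value is 156.
87^78 mod 157 = 156

156


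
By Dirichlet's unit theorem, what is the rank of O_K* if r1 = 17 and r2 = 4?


By Dirichlet's unit theorem:
rank = r1 + r2 - 1
= 17 + 4 - 1
= 20

20


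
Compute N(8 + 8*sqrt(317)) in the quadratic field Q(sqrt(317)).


N(a + b*sqrt(d)) = a^2 - d*b^2
= (8)^2 - (317)*(8)^2
= 64 - 20288
= -20224

-20224


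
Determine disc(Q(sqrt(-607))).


For K = Q(sqrt(d)) with d squarefree: disc(K) = d if d = 1 mod 4, and disc(K) = 4d if d = 2 or 3 mod 4.
Here d = -607, and d mod 4 = 1.
d = 1 mod 4 (O_K = Z[(1+sqrt(d))/2]), so disc(K) = d = -607

-607


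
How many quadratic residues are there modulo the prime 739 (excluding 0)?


For prime p, the number of non-zero quadratic residues is (p-1)/2.
= (739-1)/2
= 369

369


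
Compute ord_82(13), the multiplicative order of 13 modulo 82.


We want ord_82(13), the smallest k >= 1 with 13^k = 1 mod 82.
n = 82 = 2 * 41, phi(82) = 40; the order divides phi(n).
Divisors of 40: 1, 2, 4, 5, 8, 10, 20, 40
Repeated squaring mod 82: 13^1 = 13, 13^2 = 5, 13^4 = 25, 13^8 = 51, 13^16 = 59, 13^32 = 37
Test divisors in increasing order:
  k=1: 13^1 = 13 mod 82
  k=2: 13^2 = 5 mod 82
  k=4: 13^4 = 25 mod 82
  k=5: 13^5 = 25 * 13 = 79 mod 82
  k=8: 13^8 = 51 mod 82
  k=10: 13^10 = 51 * 5 = 9 mod 82
  k=20: 13^20 = 59 * 25 = 81 mod 82
  k=40: 13^40 = 37 * 51 = 1 mod 82  <- first divisor giving 1
Order = 40

40


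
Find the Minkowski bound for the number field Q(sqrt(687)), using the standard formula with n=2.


d = 687, d mod 4 = 3, so disc(K) = 4d = 2748; |disc(K)| = 2748
Real quadratic field, so n = 2, s = r2 = 0, r1 = 2
M = (n!/n^n) * (4/pi)^s * sqrt(|disc(K)|) = (2!/2^2) * (4/pi)^0 * sqrt(2748)
= 0.5 * 1.000000 * 52.421370
= 26.2107

26.2107


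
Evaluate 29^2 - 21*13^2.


x^2 - d*y^2
= 29^2 - 21*13^2
= 841 - 3549
= -2708

-2708


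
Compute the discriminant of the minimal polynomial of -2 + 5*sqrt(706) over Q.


The element -2 + 5*sqrt(706) has minimal polynomial:
x^2 + 4*x - 17646
Discriminant = (4)^2 - 4*(-17646)
= 16 + 70584
= 70600

70600


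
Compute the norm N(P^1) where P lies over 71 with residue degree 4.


N(P^a) = p^(a*f)
= 71^(1*4)
= 71^4
= 25411681

25411681


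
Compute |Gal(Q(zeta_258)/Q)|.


|Gal(Q(zeta_258)/Q)| = phi(258)
= 84

84


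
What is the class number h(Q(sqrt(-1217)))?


K = Q(sqrt(-1217)). d mod 4 = 3, so D = disc(K) = 4d = -4868
h(K) equals the number of primitive reduced positive-definite forms (a, b, c) = a*x^2 + b*x*y + c*y^2 with b^2 - 4ac = D,
where reduced means |b| <= a <= c, with b >= 0 whenever |b| = a or a = c, and primitive means gcd(a, b, c) = 1.
Reduced forces 3a^2 <= |D| = 4868, so 1 <= a <= 40; b must have the parity of D, and c = (b^2 - D)/(4a) must be an integer >= a.
Enumerate a = 1..40, b in [-a, a]:
  a=1: (1, 0, 1217)  [1]
  a=2: (2, 2, 609)  [1]
  a=3: (3, -2, 406), (3, 2, 406)  [2]
  a=4..5: none
  a=6: (6, -2, 203), (6, 2, 203)  [2]
  a=7: (7, -2, 174), (7, 2, 174)  [2]
  a=8: none
  a=9: (9, -8, 137), (9, 8, 137)  [2]
  a=10: none
  a=11: (11, -4, 111), (11, 4, 111)  [2]
  a=12..13: none
  a=14: (14, -2, 87), (14, 2, 87)  [2]
  a=15..17: none
  a=18: (18, -10, 69), (18, 10, 69)  [2]
  a=19..20: none
  a=21: (21, -16, 61), (21, -2, 58), (21, 2, 58), (21, 16, 61)  [4]
  a=22: (22, -18, 59), (22, 18, 59)  [2]
  a=23: (23, -10, 54), (23, 10, 54)  [2]
  a=24..26: none
  a=27: (27, -10, 46), (27, 10, 46)  [2]
  a=28: none
  a=29: (29, -2, 42), (29, 2, 42)  [2]
  a=30..32: none
  a=33: (33, -26, 42), (33, -4, 37), (33, 4, 37), (33, 26, 42)  [4]
  a=34..40: none
Total reduced forms: 1 + 1 + 2 + 2 + 2 + 2 + 2 + 2 + 2 + 4 + 2 + 2 + 2 + 2 + 4 = 32
h = 32

32


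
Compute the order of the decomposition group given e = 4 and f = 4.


|D_P| = e * f
= 4 * 4
= 16

16


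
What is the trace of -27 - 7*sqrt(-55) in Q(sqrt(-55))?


Tr(a + b*sqrt(d)) = (a + b*sqrt(d)) + (a - b*sqrt(d)) = 2a
= 2 * (-27)
= -54

-54


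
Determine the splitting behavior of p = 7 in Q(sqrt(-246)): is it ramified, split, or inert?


K = Q(sqrt(-246)). Since d mod 4 = 2, disc(K) = -984.
Check p | disc: -984 mod 7 = 3.
p does not divide disc. Compute Legendre symbol (d/p):
6^((7-1)/2) mod 7 = -1
(d/p) = -1, so p is inert: (p) stays prime with e=1, f=2, g=1.
Therefore p is inert.

inert


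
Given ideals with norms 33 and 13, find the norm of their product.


N(IJ) = N(I) * N(J)
= 33 * 13
= 429

429


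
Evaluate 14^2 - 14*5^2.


x^2 - d*y^2
= 14^2 - 14*5^2
= 196 - 350
= -154

-154


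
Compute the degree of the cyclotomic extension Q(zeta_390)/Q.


The degree equals Euler's totient phi(390).
390 = 2 * 3 * 5 * 13
phi(390) = 96

96


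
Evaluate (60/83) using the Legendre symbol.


p = 83 is prime, so compute (60/83) with the reciprocity algorithm (Jacobi-symbol steps: pull out 2s via (2/n), flip via reciprocity, reduce):
  pull out 2: (2/83) = -1  (since 83 mod 8 = 3)
  pull out 2: (2/83) = -1  (since 83 mod 8 = 3)
  reciprocity: (15/83) -> -(83/15)
  reduce: (8/15)
  pull out 2: (2/15) = +1  (since 15 mod 8 = 7)
  pull out 2: (2/15) = +1  (since 15 mod 8 = 7)
  pull out 2: (2/15) = +1  (since 15 mod 8 = 7)
  (1/15) = 1
Product of signs = -1
(60/83) = -1

-1


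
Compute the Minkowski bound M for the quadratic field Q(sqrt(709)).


d = 709, d mod 4 = 1, so disc(K) = d = 709; |disc(K)| = 709
Real quadratic field, so n = 2, s = r2 = 0, r1 = 2
M = (n!/n^n) * (4/pi)^s * sqrt(|disc(K)|) = (2!/2^2) * (4/pi)^0 * sqrt(709)
= 0.5 * 1.000000 * 26.627054
= 13.3135

13.3135


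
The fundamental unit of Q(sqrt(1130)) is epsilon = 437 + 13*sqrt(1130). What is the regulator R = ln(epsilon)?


epsilon = 437 + 13*sqrt(1130)
= 874.0011
R = ln(874.0011)
= 6.7731

6.7731


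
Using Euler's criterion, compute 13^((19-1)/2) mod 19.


p = 19 is prime and the exponent is (p-1)/2 = 9, so by Euler's criterion 13^9 = (13/19) = +1 or -1 mod 19.
Compute by square-and-multiply:
  9 = 8 + 1 (binary 1001)
  Repeated squaring mod 19: 13^1 = 13, 13^2 = 17, 13^4 = 4, 13^8 = 16
  13^9 = 13^8 * 13^1 = 16 * 13 mod 19
    16 * 13 = 208 = 18 mod 19
  13^9 = 18 mod 19
Result 18 = p - 1 = -1 mod 19: 13 is a quadratic non-residue mod 19. As a residue in [0, p-1] the value is 18.
13^9 mod 19 = 18

18


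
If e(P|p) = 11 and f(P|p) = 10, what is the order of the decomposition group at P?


|D_P| = e * f
= 11 * 10
= 110

110


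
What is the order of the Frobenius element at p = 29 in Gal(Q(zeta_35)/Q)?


The Frobenius at p in Gal(Q(zeta_n)/Q) = (Z/nZ)* is the class of p, so its order is ord_35(29), the smallest k >= 1 with 29^k = 1 mod 35.
n = 35 = 5 * 7, phi(35) = 24; the order divides phi(n).
Divisors of 24: 1, 2, 3, 4, 6, 8, 12, 24
Repeated squaring mod 35: 29^1 = 29, 29^2 = 1, 29^4 = 1, 29^8 = 1, 29^16 = 1
Test divisors in increasing order:
  k=1: 29^1 = 29 mod 35
  k=2: 29^2 = 1 mod 35  <- first divisor giving 1
Order = 2

2
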